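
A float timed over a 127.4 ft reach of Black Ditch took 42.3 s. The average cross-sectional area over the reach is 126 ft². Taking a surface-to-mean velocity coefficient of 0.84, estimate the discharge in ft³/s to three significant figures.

v_surface = L / t̄ = 127.4 / 42.3 = 3.012 ft/s
v_mean = 0.84 × 3.012 = 2.530 ft/s
Q = A × v_mean = 126 × 2.530 = 318.8 ft³/s

319 ft³/s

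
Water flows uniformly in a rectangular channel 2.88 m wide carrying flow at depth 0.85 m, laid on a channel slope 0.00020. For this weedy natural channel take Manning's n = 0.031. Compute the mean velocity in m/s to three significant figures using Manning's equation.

A = b·y = 2.88 × 0.85 = 2.448 m²
P = b + 2y = 2.88 + 2×0.85 = 4.580 m
R = A/P = 2.448/4.580 = 0.5345 m
Q = (1/n)·A·R^(2/3)·S^(1/2) = (1/0.031) × 2.448 × 0.5345^(2/3) × 0.00020^(1/2) = 0.7355 m³/s
V = Q/A = 0.7355/2.448 = 0.3005 m/s

0.300 m/s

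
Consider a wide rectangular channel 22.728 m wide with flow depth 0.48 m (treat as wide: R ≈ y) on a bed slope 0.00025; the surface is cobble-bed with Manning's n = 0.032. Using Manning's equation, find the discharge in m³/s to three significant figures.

A = b·y = 22.728 × 0.48 = 10.91 m²
Wide channel: R ≈ y = 0.48 m
Q = (1/n)·A·R^(2/3)·S^(1/2) = (1/0.032) × 10.91 × 0.4800^(2/3) × 0.00025^(1/2) = 3.305 m³/s

3.30 m³/s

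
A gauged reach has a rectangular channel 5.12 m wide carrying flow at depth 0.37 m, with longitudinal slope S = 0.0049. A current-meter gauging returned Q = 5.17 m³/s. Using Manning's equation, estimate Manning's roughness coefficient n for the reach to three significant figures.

0.0121

A = b·y = 5.12 × 0.37 = 1.894 m²
P = b + 2y = 5.12 + 2×0.37 = 5.860 m
R = A/P = 1.894/5.860 = 0.3233 m
n = (1/Q)·A·R^(2/3)·S^(1/2) = (1/5.17) × 1.894 × 0.4710 × 0.07000 = 0.01208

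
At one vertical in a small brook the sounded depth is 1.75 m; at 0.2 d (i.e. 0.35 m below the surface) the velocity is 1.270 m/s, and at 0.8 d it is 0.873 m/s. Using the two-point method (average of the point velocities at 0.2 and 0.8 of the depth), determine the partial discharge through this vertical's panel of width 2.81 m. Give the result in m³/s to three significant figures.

5.27 m³/s

v̄ = (1.270 + 0.873) / 2 = 1.072 m/s
q = v̄ × d × w = 1.072 × 1.75 × 2.81 = 5.269 m³/s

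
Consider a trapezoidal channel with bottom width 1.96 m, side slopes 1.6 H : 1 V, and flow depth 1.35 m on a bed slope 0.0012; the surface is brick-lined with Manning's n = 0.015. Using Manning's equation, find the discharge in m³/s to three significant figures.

A = (b + z·y)·y = (1.96 + 1.6×1.35)×1.35 = 5.562 m²
P = b + 2y√(1+z²) = 1.96 + 2×1.35×√(1+1.6²) = 7.054 m
R = A/P = 5.562/7.054 = 0.7884 m
Q = (1/n)·A·R^(2/3)·S^(1/2) = (1/0.015) × 5.562 × 0.7884^(2/3) × 0.0012^(1/2) = 10.96 m³/s

11.0 m³/s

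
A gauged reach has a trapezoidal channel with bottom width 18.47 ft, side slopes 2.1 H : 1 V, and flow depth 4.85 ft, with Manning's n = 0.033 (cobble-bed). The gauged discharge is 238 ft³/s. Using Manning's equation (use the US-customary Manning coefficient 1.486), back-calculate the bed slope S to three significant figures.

0.000284

A = (b + z·y)·y = (18.47 + 2.1×4.85)×4.85 = 139.0 ft²
P = b + 2y√(1+z²) = 18.47 + 2×4.85×√(1+2.1²) = 41.03 ft
R = A/P = 139.0/41.03 = 3.387 ft
S = (Q·n / (1.486·A·R^(2/3)))² = (238×0.033 / (1.486×139.0×2.255))² = 0.0002843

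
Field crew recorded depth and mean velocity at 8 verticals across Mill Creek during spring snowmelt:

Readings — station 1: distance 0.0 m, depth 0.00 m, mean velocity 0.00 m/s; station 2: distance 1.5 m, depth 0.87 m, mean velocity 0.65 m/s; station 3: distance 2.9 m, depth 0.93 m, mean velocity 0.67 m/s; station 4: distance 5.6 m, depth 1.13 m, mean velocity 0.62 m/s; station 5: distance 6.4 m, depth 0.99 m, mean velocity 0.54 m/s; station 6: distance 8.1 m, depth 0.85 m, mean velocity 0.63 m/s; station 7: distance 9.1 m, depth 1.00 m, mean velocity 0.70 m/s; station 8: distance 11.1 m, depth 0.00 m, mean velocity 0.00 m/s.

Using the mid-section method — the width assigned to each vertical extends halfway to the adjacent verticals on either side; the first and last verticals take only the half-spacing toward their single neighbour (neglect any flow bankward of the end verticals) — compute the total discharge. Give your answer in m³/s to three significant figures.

w_2 = (2.9 − 0.0)/2 = 1.45 m; q_2 = 0.65 × 0.87 × 1.45 = 0.8200 m³/s
w_3 = (5.6 − 1.5)/2 = 2.05 m; q_3 = 0.67 × 0.93 × 2.05 = 1.277 m³/s
w_4 = (6.4 − 2.9)/2 = 1.75 m; q_4 = 0.62 × 1.13 × 1.75 = 1.226 m³/s
w_5 = (8.1 − 5.6)/2 = 1.25 m; q_5 = 0.54 × 0.99 × 1.25 = 0.6683 m³/s
w_6 = (9.1 − 6.4)/2 = 1.35 m; q_6 = 0.63 × 0.85 × 1.35 = 0.7229 m³/s
w_7 = (11.1 − 8.1)/2 = 1.5 m; q_7 = 0.70 × 1.00 × 1.5 = 1.050 m³/s
Stations 1, 8 contribute zero (depth or velocity is 0).
Q = Σ qᵢ = 5.765 m³/s

5.76 m³/s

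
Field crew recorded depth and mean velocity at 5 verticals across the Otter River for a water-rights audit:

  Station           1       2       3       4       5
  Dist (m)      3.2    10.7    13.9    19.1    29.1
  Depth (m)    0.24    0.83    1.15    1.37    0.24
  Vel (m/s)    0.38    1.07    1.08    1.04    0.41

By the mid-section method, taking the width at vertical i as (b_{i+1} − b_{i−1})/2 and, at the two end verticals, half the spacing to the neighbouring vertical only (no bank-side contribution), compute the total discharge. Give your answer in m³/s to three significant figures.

w_1 = (10.7 − 3.2)/2 = 3.75 m; q_1 = 0.38 × 0.24 × 3.75 = 0.3420 m³/s
w_2 = (13.9 − 3.2)/2 = 5.35 m; q_2 = 1.07 × 0.83 × 5.35 = 4.751 m³/s
w_3 = (19.1 − 10.7)/2 = 4.2 m; q_3 = 1.08 × 1.15 × 4.2 = 5.216 m³/s
w_4 = (29.1 − 13.9)/2 = 7.6 m; q_4 = 1.04 × 1.37 × 7.6 = 10.83 m³/s
w_5 = (29.1 − 19.1)/2 = 5 m; q_5 = 0.41 × 0.24 × 5 = 0.4920 m³/s
Q = Σ qᵢ = 21.63 m³/s

21.6 m³/s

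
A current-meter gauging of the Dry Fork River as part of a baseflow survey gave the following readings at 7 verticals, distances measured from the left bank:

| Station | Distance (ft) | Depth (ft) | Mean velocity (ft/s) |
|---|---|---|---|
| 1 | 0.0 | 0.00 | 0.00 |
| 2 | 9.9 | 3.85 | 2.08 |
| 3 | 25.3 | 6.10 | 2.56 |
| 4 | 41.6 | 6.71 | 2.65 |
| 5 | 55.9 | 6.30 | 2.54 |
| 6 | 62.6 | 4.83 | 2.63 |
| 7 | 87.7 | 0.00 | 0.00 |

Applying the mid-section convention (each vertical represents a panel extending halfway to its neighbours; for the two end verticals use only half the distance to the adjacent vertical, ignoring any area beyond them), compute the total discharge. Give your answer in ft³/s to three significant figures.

991 ft³/s

w_2 = (25.3 − 0.0)/2 = 12.65 ft; q_2 = 2.08 × 3.85 × 12.65 = 101.3 ft³/s
w_3 = (41.6 − 9.9)/2 = 15.85 ft; q_3 = 2.56 × 6.10 × 15.85 = 247.5 ft³/s
w_4 = (55.9 − 25.3)/2 = 15.3 ft; q_4 = 2.65 × 6.71 × 15.3 = 272.1 ft³/s
w_5 = (62.6 − 41.6)/2 = 10.5 ft; q_5 = 2.54 × 6.30 × 10.5 = 168.0 ft³/s
w_6 = (87.7 − 55.9)/2 = 15.9 ft; q_6 = 2.63 × 4.83 × 15.9 = 202.0 ft³/s
Stations 1, 7 contribute zero (depth or velocity is 0).
Q = Σ qᵢ = 990.9 ft³/s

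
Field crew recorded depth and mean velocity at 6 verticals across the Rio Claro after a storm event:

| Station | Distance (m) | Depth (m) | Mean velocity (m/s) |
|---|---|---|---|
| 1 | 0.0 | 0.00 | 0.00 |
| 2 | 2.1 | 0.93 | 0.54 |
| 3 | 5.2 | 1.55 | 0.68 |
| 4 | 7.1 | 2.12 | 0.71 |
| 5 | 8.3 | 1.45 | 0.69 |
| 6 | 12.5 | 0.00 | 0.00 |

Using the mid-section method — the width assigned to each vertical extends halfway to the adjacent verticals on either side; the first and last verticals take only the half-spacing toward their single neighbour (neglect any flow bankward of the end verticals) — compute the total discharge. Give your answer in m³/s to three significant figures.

8.98 m³/s

w_2 = (5.2 − 0.0)/2 = 2.6 m; q_2 = 0.54 × 0.93 × 2.6 = 1.306 m³/s
w_3 = (7.1 − 2.1)/2 = 2.5 m; q_3 = 0.68 × 1.55 × 2.5 = 2.635 m³/s
w_4 = (8.3 − 5.2)/2 = 1.55 m; q_4 = 0.71 × 2.12 × 1.55 = 2.333 m³/s
w_5 = (12.5 − 7.1)/2 = 2.7 m; q_5 = 0.69 × 1.45 × 2.7 = 2.701 m³/s
Stations 1, 6 contribute zero (depth or velocity is 0).
Q = Σ qᵢ = 8.975 m³/s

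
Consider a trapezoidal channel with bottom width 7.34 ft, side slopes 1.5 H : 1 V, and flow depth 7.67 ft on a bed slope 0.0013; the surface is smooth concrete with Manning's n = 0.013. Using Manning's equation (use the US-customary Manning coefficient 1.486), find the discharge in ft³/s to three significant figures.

1530 ft³/s

A = (b + z·y)·y = (7.34 + 1.5×7.67)×7.67 = 144.5 ft²
P = b + 2y√(1+z²) = 7.34 + 2×7.67×√(1+1.5²) = 34.99 ft
R = A/P = 144.5/34.99 = 4.130 ft
Q = (1.486/n)·A·R^(2/3)·S^(1/2) = (1.486/0.013) × 144.5 × 4.130^(2/3) × 0.0013^(1/2) = 1534 ft³/s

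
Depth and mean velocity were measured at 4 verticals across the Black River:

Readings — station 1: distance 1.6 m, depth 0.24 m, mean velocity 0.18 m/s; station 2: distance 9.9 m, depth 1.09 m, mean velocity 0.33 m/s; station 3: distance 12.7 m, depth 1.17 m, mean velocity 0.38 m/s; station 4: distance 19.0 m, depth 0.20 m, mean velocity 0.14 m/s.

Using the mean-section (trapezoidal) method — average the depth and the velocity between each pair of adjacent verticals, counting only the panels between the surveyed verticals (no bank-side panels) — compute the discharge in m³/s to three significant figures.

Panel 1-2: Δb = 8.3 m, d̄ = (0.24+1.09)/2 = 0.665, v̄ = (0.18+0.33)/2 = 0.255 → q = 8.3×0.665×0.255 = 1.407 m³/s
Panel 2-3: Δb = 2.8 m, d̄ = (1.09+1.17)/2 = 1.13, v̄ = (0.33+0.38)/2 = 0.355 → q = 2.8×1.13×0.355 = 1.123 m³/s
Panel 3-4: Δb = 6.3 m, d̄ = (1.17+0.20)/2 = 0.685, v̄ = (0.38+0.14)/2 = 0.26 → q = 6.3×0.685×0.26 = 1.122 m³/s
Q = Σ q = 3.653 m³/s

3.65 m³/s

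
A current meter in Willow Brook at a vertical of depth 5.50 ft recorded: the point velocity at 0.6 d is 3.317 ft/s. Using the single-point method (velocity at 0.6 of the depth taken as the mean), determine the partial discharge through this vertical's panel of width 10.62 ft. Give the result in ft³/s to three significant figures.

194 ft³/s

v̄ = v₀.₆ = 3.317 ft/s
q = v̄ × d × w = 3.317 × 5.50 × 10.62 = 193.7 ft³/s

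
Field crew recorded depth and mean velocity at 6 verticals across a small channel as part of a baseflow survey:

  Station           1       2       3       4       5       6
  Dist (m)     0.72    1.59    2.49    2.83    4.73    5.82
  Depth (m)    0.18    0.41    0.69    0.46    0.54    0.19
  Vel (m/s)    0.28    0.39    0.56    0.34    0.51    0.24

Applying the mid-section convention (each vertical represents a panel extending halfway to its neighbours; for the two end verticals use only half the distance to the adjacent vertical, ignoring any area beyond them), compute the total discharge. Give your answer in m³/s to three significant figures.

1.01 m³/s

w_1 = (1.59 − 0.72)/2 = 0.435 m; q_1 = 0.28 × 0.18 × 0.435 = 0.02192 m³/s
w_2 = (2.49 − 0.72)/2 = 0.885 m; q_2 = 0.39 × 0.41 × 0.885 = 0.1415 m³/s
w_3 = (2.83 − 1.59)/2 = 0.62 m; q_3 = 0.56 × 0.69 × 0.62 = 0.2396 m³/s
w_4 = (4.73 − 2.49)/2 = 1.12 m; q_4 = 0.34 × 0.46 × 1.12 = 0.1752 m³/s
w_5 = (5.82 − 2.83)/2 = 1.495 m; q_5 = 0.51 × 0.54 × 1.495 = 0.4117 m³/s
w_6 = (5.82 − 4.73)/2 = 0.545 m; q_6 = 0.24 × 0.19 × 0.545 = 0.02485 m³/s
Q = Σ qᵢ = 1.015 m³/s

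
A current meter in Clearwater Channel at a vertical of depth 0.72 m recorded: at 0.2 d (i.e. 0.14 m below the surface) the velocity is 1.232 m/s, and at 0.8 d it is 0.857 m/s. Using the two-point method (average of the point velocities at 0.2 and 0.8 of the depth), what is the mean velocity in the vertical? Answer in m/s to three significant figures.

1.04 m/s

v̄ = (1.232 + 0.857) / 2 = 1.045 m/s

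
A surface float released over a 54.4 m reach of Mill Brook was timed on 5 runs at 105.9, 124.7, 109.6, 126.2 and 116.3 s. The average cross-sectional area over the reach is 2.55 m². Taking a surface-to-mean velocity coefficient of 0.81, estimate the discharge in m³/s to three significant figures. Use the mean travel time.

t̄ = (105.9 + 124.7 + 109.6 + 126.2 + 116.3) / 5 = 116.54 s
v_surface = L / t̄ = 54.4 / 116.54 = 0.4668 m/s
v_mean = 0.81 × 0.4668 = 0.3781 m/s
Q = A × v_mean = 2.55 × 0.3781 = 0.9642 m³/s

0.964 m³/s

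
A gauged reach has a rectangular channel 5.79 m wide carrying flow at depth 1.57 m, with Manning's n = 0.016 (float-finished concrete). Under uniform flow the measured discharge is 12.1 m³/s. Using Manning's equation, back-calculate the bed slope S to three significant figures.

A = b·y = 5.79 × 1.57 = 9.090 m²
P = b + 2y = 5.79 + 2×1.57 = 8.930 m
R = A/P = 9.090/8.930 = 1.018 m
S = (Q·n / (1·A·R^(2/3)))² = (12.1×0.016 / (1×9.090×1.012))² = 0.0004429

0.000443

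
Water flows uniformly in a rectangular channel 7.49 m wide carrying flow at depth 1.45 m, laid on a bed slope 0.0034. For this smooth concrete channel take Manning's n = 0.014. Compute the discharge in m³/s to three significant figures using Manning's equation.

A = b·y = 7.49 × 1.45 = 10.86 m²
P = b + 2y = 7.49 + 2×1.45 = 10.39 m
R = A/P = 10.86/10.39 = 1.045 m
Q = (1/n)·A·R^(2/3)·S^(1/2) = (1/0.014) × 10.86 × 1.045^(2/3) × 0.0034^(1/2) = 46.59 m³/s

46.6 m³/s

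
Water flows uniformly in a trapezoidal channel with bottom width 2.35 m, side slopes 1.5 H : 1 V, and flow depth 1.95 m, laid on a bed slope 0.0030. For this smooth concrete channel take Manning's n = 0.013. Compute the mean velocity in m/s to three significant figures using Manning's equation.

4.48 m/s

A = (b + z·y)·y = (2.35 + 1.5×1.95)×1.95 = 10.29 m²
P = b + 2y√(1+z²) = 2.35 + 2×1.95×√(1+1.5²) = 9.381 m
R = A/P = 10.29/9.381 = 1.097 m
Q = (1/n)·A·R^(2/3)·S^(1/2) = (1/0.013) × 10.29 × 1.097^(2/3) × 0.0030^(1/2) = 46.08 m³/s
V = Q/A = 46.08/10.29 = 4.480 m/s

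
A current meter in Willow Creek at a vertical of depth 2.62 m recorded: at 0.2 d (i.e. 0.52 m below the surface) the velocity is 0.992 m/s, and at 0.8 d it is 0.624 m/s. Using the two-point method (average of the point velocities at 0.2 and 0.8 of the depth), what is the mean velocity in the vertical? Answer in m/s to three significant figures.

0.808 m/s

v̄ = (0.992 + 0.624) / 2 = 0.8080 m/s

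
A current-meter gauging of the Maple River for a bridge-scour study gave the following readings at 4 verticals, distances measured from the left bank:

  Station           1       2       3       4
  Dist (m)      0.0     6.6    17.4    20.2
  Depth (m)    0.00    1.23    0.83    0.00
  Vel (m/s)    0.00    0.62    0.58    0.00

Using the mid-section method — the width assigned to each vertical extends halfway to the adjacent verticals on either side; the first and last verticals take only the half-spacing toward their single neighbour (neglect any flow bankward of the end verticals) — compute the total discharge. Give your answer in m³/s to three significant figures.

9.91 m³/s

w_2 = (17.4 − 0.0)/2 = 8.7 m; q_2 = 0.62 × 1.23 × 8.7 = 6.635 m³/s
w_3 = (20.2 − 6.6)/2 = 6.8 m; q_3 = 0.58 × 0.83 × 6.8 = 3.274 m³/s
Stations 1, 4 contribute zero (depth or velocity is 0).
Q = Σ qᵢ = 9.908 m³/s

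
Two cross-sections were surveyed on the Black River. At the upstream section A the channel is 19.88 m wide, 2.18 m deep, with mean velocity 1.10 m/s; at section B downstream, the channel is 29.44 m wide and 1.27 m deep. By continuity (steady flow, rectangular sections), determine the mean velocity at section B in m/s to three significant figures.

1.28 m/s

Q = A₁V₁ = (19.88×2.18) × 1.10 = 47.67 m³/s
A₂ = 29.44 × 1.27 = 37.39 m²
V₂ = Q/A₂ = 47.67/37.39 = 1.275 m/s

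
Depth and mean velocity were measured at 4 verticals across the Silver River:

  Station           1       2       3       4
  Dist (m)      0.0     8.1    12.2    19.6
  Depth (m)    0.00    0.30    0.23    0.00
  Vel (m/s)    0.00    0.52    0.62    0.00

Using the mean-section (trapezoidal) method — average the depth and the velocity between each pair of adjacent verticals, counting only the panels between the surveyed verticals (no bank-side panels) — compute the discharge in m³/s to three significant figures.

Panel 1-2: Δb = 8.1 m, d̄ = (0.00+0.30)/2 = 0.15, v̄ = (0.00+0.52)/2 = 0.26 → q = 8.1×0.15×0.26 = 0.3159 m³/s
Panel 2-3: Δb = 4.1 m, d̄ = (0.30+0.23)/2 = 0.265, v̄ = (0.52+0.62)/2 = 0.57 → q = 4.1×0.265×0.57 = 0.6193 m³/s
Panel 3-4: Δb = 7.4 m, d̄ = (0.23+0.00)/2 = 0.115, v̄ = (0.62+0.00)/2 = 0.31 → q = 7.4×0.115×0.31 = 0.2638 m³/s
Q = Σ q = 1.199 m³/s

1.20 m³/s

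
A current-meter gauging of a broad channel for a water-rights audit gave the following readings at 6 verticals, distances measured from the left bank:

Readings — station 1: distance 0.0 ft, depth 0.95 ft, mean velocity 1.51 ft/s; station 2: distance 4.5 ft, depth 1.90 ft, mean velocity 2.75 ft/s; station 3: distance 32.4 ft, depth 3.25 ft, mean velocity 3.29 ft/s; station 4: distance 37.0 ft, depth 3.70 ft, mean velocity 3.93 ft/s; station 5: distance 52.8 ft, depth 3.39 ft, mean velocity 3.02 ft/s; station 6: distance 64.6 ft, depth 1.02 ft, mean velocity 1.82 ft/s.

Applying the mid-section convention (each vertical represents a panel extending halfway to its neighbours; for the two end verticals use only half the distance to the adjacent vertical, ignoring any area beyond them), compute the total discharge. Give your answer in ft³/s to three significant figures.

562 ft³/s

w_1 = (4.5 − 0.0)/2 = 2.25 ft; q_1 = 1.51 × 0.95 × 2.25 = 3.228 ft³/s
w_2 = (32.4 − 0.0)/2 = 16.2 ft; q_2 = 2.75 × 1.90 × 16.2 = 84.65 ft³/s
w_3 = (37.0 − 4.5)/2 = 16.25 ft; q_3 = 3.29 × 3.25 × 16.25 = 173.8 ft³/s
w_4 = (52.8 − 32.4)/2 = 10.2 ft; q_4 = 3.93 × 3.70 × 10.2 = 148.3 ft³/s
w_5 = (64.6 − 37.0)/2 = 13.8 ft; q_5 = 3.02 × 3.39 × 13.8 = 141.3 ft³/s
w_6 = (64.6 − 52.8)/2 = 5.9 ft; q_6 = 1.82 × 1.02 × 5.9 = 10.95 ft³/s
Q = Σ qᵢ = 562.2 ft³/s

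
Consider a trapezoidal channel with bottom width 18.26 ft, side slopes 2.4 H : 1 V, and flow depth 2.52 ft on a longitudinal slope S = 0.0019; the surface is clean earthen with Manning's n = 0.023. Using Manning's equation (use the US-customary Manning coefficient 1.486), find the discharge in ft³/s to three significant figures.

270 ft³/s

A = (b + z·y)·y = (18.26 + 2.4×2.52)×2.52 = 61.26 ft²
P = b + 2y√(1+z²) = 18.26 + 2×2.52×√(1+2.4²) = 31.36 ft
R = A/P = 61.26/31.36 = 1.953 ft
Q = (1.486/n)·A·R^(2/3)·S^(1/2) = (1.486/0.023) × 61.26 × 1.953^(2/3) × 0.0019^(1/2) = 269.5 ft³/s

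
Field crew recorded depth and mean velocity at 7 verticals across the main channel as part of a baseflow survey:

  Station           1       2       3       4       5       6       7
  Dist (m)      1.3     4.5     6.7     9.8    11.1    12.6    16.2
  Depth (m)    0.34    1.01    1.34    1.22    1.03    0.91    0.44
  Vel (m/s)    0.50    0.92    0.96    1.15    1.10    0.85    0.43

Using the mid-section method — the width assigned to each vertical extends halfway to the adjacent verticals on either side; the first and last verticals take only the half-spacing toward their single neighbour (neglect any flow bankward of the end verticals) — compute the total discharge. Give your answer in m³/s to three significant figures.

13.2 m³/s

w_1 = (4.5 − 1.3)/2 = 1.6 m; q_1 = 0.50 × 0.34 × 1.6 = 0.2720 m³/s
w_2 = (6.7 − 1.3)/2 = 2.7 m; q_2 = 0.92 × 1.01 × 2.7 = 2.509 m³/s
w_3 = (9.8 − 4.5)/2 = 2.65 m; q_3 = 0.96 × 1.34 × 2.65 = 3.409 m³/s
w_4 = (11.1 − 6.7)/2 = 2.2 m; q_4 = 1.15 × 1.22 × 2.2 = 3.087 m³/s
w_5 = (12.6 − 9.8)/2 = 1.4 m; q_5 = 1.10 × 1.03 × 1.4 = 1.586 m³/s
w_6 = (16.2 − 11.1)/2 = 2.55 m; q_6 = 0.85 × 0.91 × 2.55 = 1.972 m³/s
w_7 = (16.2 − 12.6)/2 = 1.8 m; q_7 = 0.43 × 0.44 × 1.8 = 0.3406 m³/s
Q = Σ qᵢ = 13.18 m³/s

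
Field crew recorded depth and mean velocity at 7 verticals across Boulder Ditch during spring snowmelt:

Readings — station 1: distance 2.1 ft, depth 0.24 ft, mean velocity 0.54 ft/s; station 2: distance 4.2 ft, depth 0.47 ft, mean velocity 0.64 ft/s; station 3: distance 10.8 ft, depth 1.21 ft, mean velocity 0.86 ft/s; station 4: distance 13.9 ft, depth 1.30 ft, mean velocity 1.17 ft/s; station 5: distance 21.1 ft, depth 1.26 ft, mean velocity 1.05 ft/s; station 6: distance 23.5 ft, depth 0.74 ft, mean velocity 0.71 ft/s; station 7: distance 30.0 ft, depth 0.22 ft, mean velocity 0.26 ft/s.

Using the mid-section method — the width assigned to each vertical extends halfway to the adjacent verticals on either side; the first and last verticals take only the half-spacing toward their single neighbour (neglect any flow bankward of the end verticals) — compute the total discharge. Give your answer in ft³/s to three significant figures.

w_1 = (4.2 − 2.1)/2 = 1.05 ft; q_1 = 0.54 × 0.24 × 1.05 = 0.1361 ft³/s
w_2 = (10.8 − 2.1)/2 = 4.35 ft; q_2 = 0.64 × 0.47 × 4.35 = 1.308 ft³/s
w_3 = (13.9 − 4.2)/2 = 4.85 ft; q_3 = 0.86 × 1.21 × 4.85 = 5.047 ft³/s
w_4 = (21.1 − 10.8)/2 = 5.15 ft; q_4 = 1.17 × 1.30 × 5.15 = 7.833 ft³/s
w_5 = (23.5 − 13.9)/2 = 4.8 ft; q_5 = 1.05 × 1.26 × 4.8 = 6.350 ft³/s
w_6 = (30.0 − 21.1)/2 = 4.45 ft; q_6 = 0.71 × 0.74 × 4.45 = 2.338 ft³/s
w_7 = (30.0 − 23.5)/2 = 3.25 ft; q_7 = 0.26 × 0.22 × 3.25 = 0.1859 ft³/s
Q = Σ qᵢ = 23.20 ft³/s

23.2 ft³/s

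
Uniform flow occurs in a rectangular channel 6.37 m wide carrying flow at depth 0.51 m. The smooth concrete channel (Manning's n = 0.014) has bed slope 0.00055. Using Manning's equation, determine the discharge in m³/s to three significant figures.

A = b·y = 6.37 × 0.51 = 3.249 m²
P = b + 2y = 6.37 + 2×0.51 = 7.390 m
R = A/P = 3.249/7.390 = 0.4396 m
Q = (1/n)·A·R^(2/3)·S^(1/2) = (1/0.014) × 3.249 × 0.4396^(2/3) × 0.00055^(1/2) = 3.146 m³/s

3.15 m³/s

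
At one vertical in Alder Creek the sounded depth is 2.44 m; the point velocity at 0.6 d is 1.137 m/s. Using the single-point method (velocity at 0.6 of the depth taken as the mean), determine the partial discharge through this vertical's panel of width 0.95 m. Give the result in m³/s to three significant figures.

v̄ = v₀.₆ = 1.137 m/s
q = v̄ × d × w = 1.137 × 2.44 × 0.95 = 2.636 m³/s

2.64 m³/s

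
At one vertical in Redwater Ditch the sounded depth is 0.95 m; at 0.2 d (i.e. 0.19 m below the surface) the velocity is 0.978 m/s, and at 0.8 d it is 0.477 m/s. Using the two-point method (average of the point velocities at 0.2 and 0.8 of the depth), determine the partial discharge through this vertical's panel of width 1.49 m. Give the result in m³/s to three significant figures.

v̄ = (0.978 + 0.477) / 2 = 0.7275 m/s
q = v̄ × d × w = 0.7275 × 0.95 × 1.49 = 1.030 m³/s

1.03 m³/s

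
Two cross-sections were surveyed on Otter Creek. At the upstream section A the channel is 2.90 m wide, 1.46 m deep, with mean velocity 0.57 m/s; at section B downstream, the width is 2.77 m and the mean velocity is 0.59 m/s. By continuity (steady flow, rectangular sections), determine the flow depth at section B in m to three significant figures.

Q = A₁V₁ = (2.90×1.46) × 0.57 = 2.413 m³/s
d₂ = Q/(b₂ V₂) = 2.413/(2.77×0.59) = 1.477 m

1.48 m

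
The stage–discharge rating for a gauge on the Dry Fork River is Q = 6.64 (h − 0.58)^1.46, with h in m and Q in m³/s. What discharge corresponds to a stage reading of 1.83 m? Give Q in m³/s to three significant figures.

Q = 6.64 × (1.83 − 0.58)^1.46 = 6.64 × 1.25^1.46 = 9.197 m³/s

9.20 m³/s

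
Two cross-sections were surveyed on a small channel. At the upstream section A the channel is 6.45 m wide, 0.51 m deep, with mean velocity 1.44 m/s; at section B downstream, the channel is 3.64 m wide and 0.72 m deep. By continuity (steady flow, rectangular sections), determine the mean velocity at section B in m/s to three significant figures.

Q = A₁V₁ = (6.45×0.51) × 1.44 = 4.737 m³/s
A₂ = 3.64 × 0.72 = 2.621 m²
V₂ = Q/A₂ = 4.737/2.621 = 1.807 m/s

1.81 m/s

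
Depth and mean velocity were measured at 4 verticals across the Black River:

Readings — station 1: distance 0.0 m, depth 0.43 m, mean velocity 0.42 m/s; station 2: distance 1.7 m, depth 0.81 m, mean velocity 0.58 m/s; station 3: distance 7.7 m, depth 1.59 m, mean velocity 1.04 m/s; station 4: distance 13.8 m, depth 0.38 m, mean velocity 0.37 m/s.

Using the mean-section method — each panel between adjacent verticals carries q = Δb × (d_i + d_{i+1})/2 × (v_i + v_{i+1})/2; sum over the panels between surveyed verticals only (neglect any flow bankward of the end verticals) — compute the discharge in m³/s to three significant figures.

Panel 1-2: Δb = 1.7 m, d̄ = (0.43+0.81)/2 = 0.62, v̄ = (0.42+0.58)/2 = 0.5 → q = 1.7×0.62×0.5 = 0.5270 m³/s
Panel 2-3: Δb = 6 m, d̄ = (0.81+1.59)/2 = 1.2, v̄ = (0.58+1.04)/2 = 0.81 → q = 6×1.2×0.81 = 5.832 m³/s
Panel 3-4: Δb = 6.1 m, d̄ = (1.59+0.38)/2 = 0.985, v̄ = (1.04+0.37)/2 = 0.705 → q = 6.1×0.985×0.705 = 4.236 m³/s
Q = Σ q = 10.59 m³/s

10.6 m³/s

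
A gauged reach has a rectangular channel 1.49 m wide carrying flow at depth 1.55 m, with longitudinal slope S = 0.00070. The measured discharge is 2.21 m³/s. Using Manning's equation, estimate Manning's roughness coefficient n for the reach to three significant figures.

A = b·y = 1.49 × 1.55 = 2.310 m²
P = b + 2y = 1.49 + 2×1.55 = 4.590 m
R = A/P = 2.310/4.590 = 0.5032 m
n = (1/Q)·A·R^(2/3)·S^(1/2) = (1/2.21) × 2.310 × 0.6326 × 0.02646 = 0.01749

0.0175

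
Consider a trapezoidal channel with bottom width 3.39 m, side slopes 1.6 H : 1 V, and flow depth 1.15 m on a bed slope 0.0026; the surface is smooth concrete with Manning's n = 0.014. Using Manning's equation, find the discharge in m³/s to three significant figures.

A = (b + z·y)·y = (3.39 + 1.6×1.15)×1.15 = 6.015 m²
P = b + 2y√(1+z²) = 3.39 + 2×1.15×√(1+1.6²) = 7.730 m
R = A/P = 6.015/7.730 = 0.7781 m
Q = (1/n)·A·R^(2/3)·S^(1/2) = (1/0.014) × 6.015 × 0.7781^(2/3) × 0.0026^(1/2) = 18.53 m³/s

18.5 m³/s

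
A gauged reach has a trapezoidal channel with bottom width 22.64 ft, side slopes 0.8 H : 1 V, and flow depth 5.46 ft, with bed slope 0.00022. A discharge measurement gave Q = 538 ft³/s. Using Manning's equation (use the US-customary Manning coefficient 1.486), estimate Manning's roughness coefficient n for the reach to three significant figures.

A = (b + z·y)·y = (22.64 + 0.8×5.46)×5.46 = 147.5 ft²
P = b + 2y√(1+z²) = 22.64 + 2×5.46×√(1+0.8²) = 36.62 ft
R = A/P = 147.5/36.62 = 4.026 ft
n = (1.486/Q)·A·R^(2/3)·S^(1/2) = (1.486/538) × 147.5 × 2.531 × 0.01483 = 0.01529

0.0153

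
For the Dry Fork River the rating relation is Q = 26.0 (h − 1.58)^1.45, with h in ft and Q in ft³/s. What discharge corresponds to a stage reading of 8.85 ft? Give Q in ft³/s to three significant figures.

462 ft³/s

Q = 26.0 × (8.85 − 1.58)^1.45 = 26.0 × 7.27^1.45 = 461.5 ft³/s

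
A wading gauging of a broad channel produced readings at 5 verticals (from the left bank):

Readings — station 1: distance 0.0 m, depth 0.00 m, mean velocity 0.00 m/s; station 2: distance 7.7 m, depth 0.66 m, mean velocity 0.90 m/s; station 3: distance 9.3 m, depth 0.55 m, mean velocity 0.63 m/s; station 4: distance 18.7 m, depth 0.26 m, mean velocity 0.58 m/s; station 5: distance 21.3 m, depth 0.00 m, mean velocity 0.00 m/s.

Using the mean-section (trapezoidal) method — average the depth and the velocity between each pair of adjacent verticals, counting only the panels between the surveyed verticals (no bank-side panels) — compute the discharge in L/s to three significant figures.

4290 L/s

Panel 1-2: Δb = 7.7 m, d̄ = (0.00+0.66)/2 = 0.33, v̄ = (0.00+0.90)/2 = 0.45 → q = 7.7×0.33×0.45 = 1.143 m³/s
Panel 2-3: Δb = 1.6 m, d̄ = (0.66+0.55)/2 = 0.605, v̄ = (0.90+0.63)/2 = 0.765 → q = 1.6×0.605×0.765 = 0.7405 m³/s
Panel 3-4: Δb = 9.4 m, d̄ = (0.55+0.26)/2 = 0.405, v̄ = (0.63+0.58)/2 = 0.605 → q = 9.4×0.405×0.605 = 2.303 m³/s
Panel 4-5: Δb = 2.6 m, d̄ = (0.26+0.00)/2 = 0.13, v̄ = (0.58+0.00)/2 = 0.29 → q = 2.6×0.13×0.29 = 0.09802 m³/s
Q = Σ q = 4.285 m³/s
= 4.285 × 1000 = 4285 L/s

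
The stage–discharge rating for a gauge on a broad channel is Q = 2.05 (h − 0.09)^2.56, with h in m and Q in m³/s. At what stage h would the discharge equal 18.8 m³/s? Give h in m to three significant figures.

2.47 m

h − h₀ = (Q/C)^(1/b) = (18.8/2.05)^(1/2.56) = 2.377 m
h = 0.09 + 2.377 = 2.467 m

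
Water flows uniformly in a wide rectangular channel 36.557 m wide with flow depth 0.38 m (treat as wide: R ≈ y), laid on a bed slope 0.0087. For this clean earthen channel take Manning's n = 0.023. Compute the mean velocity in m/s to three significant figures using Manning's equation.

A = b·y = 36.557 × 0.38 = 13.89 m²
Wide channel: R ≈ y = 0.38 m
Q = (1/n)·A·R^(2/3)·S^(1/2) = (1/0.023) × 13.89 × 0.3800^(2/3) × 0.0087^(1/2) = 29.56 m³/s
V = Q/A = 29.56/13.89 = 2.128 m/s

2.13 m/s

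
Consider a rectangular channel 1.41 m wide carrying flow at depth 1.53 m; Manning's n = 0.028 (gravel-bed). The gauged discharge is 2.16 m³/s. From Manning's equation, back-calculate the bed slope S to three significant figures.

0.00208

A = b·y = 1.41 × 1.53 = 2.157 m²
P = b + 2y = 1.41 + 2×1.53 = 4.470 m
R = A/P = 2.157/4.470 = 0.4826 m
S = (Q·n / (1·A·R^(2/3)))² = (2.16×0.028 / (1×2.157×0.6153))² = 0.002076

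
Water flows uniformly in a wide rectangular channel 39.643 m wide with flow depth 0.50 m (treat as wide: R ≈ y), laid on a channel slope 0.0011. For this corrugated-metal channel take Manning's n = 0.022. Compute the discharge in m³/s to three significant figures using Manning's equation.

18.8 m³/s

A = b·y = 39.643 × 0.50 = 19.82 m²
Wide channel: R ≈ y = 0.50 m
Q = (1/n)·A·R^(2/3)·S^(1/2) = (1/0.022) × 19.82 × 0.5000^(2/3) × 0.0011^(1/2) = 18.82 m³/s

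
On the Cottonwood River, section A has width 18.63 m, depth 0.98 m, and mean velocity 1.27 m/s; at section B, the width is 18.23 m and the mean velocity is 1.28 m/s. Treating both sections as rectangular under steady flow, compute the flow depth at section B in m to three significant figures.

Q = A₁V₁ = (18.63×0.98) × 1.27 = 23.19 m³/s
d₂ = Q/(b₂ V₂) = 23.19/(18.23×1.28) = 0.9937 m

0.994 m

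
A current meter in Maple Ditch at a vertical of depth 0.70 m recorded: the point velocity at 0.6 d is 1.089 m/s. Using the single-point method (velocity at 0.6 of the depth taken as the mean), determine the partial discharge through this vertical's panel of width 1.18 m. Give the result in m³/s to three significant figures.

0.900 m³/s

v̄ = v₀.₆ = 1.089 m/s
q = v̄ × d × w = 1.089 × 0.70 × 1.18 = 0.8995 m³/s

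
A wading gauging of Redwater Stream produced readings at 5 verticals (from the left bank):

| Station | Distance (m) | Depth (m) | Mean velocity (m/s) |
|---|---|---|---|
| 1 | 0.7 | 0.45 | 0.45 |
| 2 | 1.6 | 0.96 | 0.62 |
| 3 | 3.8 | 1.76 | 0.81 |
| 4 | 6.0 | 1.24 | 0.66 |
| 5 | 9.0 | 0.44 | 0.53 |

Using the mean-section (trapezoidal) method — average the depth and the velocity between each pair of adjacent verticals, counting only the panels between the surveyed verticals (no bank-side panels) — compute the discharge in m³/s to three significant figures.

6.40 m³/s

Panel 1-2: Δb = 0.9 m, d̄ = (0.45+0.96)/2 = 0.705, v̄ = (0.45+0.62)/2 = 0.535 → q = 0.9×0.705×0.535 = 0.3395 m³/s
Panel 2-3: Δb = 2.2 m, d̄ = (0.96+1.76)/2 = 1.36, v̄ = (0.62+0.81)/2 = 0.715 → q = 2.2×1.36×0.715 = 2.139 m³/s
Panel 3-4: Δb = 2.2 m, d̄ = (1.76+1.24)/2 = 1.5, v̄ = (0.81+0.66)/2 = 0.735 → q = 2.2×1.5×0.735 = 2.426 m³/s
Panel 4-5: Δb = 3 m, d̄ = (1.24+0.44)/2 = 0.84, v̄ = (0.66+0.53)/2 = 0.595 → q = 3×0.84×0.595 = 1.499 m³/s
Q = Σ q = 6.404 m³/s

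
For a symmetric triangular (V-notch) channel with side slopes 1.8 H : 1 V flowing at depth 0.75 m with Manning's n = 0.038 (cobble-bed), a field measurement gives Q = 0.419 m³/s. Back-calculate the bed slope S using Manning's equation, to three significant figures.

0.00109

A = z·y² = 1.8×0.75² = 1.013 m²
P = 2y√(1+z²) = 2×0.75×√(1+1.8²) = 3.089 m
R = A/P = 1.013/3.089 = 0.3278 m
S = (Q·n / (1·A·R^(2/3)))² = (0.419×0.038 / (1×1.013×0.4754))² = 0.001094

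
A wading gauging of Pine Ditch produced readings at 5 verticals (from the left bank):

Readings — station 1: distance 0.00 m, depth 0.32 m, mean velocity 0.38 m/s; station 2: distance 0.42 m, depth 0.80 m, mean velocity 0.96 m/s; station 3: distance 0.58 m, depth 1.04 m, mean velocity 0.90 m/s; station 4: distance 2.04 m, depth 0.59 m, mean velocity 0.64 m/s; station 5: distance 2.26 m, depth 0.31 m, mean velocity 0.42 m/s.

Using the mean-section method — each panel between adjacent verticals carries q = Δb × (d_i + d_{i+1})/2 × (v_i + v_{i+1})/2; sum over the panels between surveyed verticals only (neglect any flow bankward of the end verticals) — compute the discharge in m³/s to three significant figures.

1.26 m³/s

Panel 1-2: Δb = 0.42 m, d̄ = (0.32+0.80)/2 = 0.56, v̄ = (0.38+0.96)/2 = 0.67 → q = 0.42×0.56×0.67 = 0.1576 m³/s
Panel 2-3: Δb = 0.16 m, d̄ = (0.80+1.04)/2 = 0.92, v̄ = (0.96+0.90)/2 = 0.93 → q = 0.16×0.92×0.93 = 0.1369 m³/s
Panel 3-4: Δb = 1.46 m, d̄ = (1.04+0.59)/2 = 0.815, v̄ = (0.90+0.64)/2 = 0.77 → q = 1.46×0.815×0.77 = 0.9162 m³/s
Panel 4-5: Δb = 0.22 m, d̄ = (0.59+0.31)/2 = 0.45, v̄ = (0.64+0.42)/2 = 0.53 → q = 0.22×0.45×0.53 = 0.05247 m³/s
Q = Σ q = 1.263 m³/s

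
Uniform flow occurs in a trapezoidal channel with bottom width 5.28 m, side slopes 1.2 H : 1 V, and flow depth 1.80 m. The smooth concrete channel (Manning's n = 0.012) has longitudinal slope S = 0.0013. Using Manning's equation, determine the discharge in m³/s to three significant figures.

A = (b + z·y)·y = (5.28 + 1.2×1.80)×1.80 = 13.39 m²
P = b + 2y√(1+z²) = 5.28 + 2×1.80×√(1+1.2²) = 10.90 m
R = A/P = 13.39/10.90 = 1.228 m
Q = (1/n)·A·R^(2/3)·S^(1/2) = (1/0.012) × 13.39 × 1.228^(2/3) × 0.0013^(1/2) = 46.15 m³/s

46.1 m³/s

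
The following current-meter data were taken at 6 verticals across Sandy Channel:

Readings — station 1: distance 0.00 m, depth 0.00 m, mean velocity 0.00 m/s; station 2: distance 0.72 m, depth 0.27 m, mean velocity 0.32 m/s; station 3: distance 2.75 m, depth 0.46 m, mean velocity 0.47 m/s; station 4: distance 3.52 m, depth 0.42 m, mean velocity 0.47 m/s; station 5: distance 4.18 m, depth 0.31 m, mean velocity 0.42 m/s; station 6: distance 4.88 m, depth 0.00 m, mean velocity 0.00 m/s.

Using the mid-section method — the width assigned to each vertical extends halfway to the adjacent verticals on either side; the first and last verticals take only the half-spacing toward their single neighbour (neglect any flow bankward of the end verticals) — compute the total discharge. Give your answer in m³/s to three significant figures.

w_2 = (2.75 − 0.00)/2 = 1.375 m; q_2 = 0.32 × 0.27 × 1.375 = 0.1188 m³/s
w_3 = (3.52 − 0.72)/2 = 1.4 m; q_3 = 0.47 × 0.46 × 1.4 = 0.3027 m³/s
w_4 = (4.18 − 2.75)/2 = 0.715 m; q_4 = 0.47 × 0.42 × 0.715 = 0.1411 m³/s
w_5 = (4.88 − 3.52)/2 = 0.68 m; q_5 = 0.42 × 0.31 × 0.68 = 0.08854 m³/s
Stations 1, 6 contribute zero (depth or velocity is 0).
Q = Σ qᵢ = 0.6512 m³/s

0.651 m³/s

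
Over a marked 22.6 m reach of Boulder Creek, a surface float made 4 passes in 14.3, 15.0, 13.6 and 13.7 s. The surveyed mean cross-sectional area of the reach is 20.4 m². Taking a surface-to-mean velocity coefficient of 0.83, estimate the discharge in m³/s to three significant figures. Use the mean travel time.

t̄ = (14.3 + 15.0 + 13.6 + 13.7) / 4 = 14.15 s
v_surface = L / t̄ = 22.6 / 14.15 = 1.597 m/s
v_mean = 0.83 × 1.597 = 1.326 m/s
Q = A × v_mean = 20.4 × 1.326 = 27.04 m³/s

27.0 m³/s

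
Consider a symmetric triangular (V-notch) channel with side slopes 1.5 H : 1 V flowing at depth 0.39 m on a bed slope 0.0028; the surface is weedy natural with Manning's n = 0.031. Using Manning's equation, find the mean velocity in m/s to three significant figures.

0.508 m/s

A = z·y² = 1.5×0.39² = 0.2282 m²
P = 2y√(1+z²) = 2×0.39×√(1+1.5²) = 1.406 m
R = A/P = 0.2282/1.406 = 0.1622 m
Q = (1/n)·A·R^(2/3)·S^(1/2) = (1/0.031) × 0.2282 × 0.1622^(2/3) × 0.0028^(1/2) = 0.1158 m³/s
V = Q/A = 0.1158/0.2282 = 0.5078 m/s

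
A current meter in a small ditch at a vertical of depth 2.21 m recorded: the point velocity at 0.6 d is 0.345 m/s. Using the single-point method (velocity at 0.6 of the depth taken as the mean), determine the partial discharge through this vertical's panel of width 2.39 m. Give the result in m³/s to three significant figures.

1.82 m³/s

v̄ = v₀.₆ = 0.345 m/s
q = v̄ × d × w = 0.3450 × 2.21 × 2.39 = 1.822 m³/s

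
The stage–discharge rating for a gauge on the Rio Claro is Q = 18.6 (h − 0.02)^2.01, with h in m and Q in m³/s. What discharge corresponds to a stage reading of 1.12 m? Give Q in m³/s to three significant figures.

22.5 m³/s

Q = 18.6 × (1.12 − 0.02)^2.01 = 18.6 × 1.1^2.01 = 22.53 m³/s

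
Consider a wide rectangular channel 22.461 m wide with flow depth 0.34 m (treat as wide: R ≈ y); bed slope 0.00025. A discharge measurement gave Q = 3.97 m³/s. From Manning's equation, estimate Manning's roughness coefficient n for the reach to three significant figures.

0.0148

A = b·y = 22.461 × 0.34 = 7.637 m²
Wide channel: R ≈ y = 0.34 m
n = (1/Q)·A·R^(2/3)·S^(1/2) = (1/3.97) × 7.637 × 0.4871 × 0.01581 = 0.01482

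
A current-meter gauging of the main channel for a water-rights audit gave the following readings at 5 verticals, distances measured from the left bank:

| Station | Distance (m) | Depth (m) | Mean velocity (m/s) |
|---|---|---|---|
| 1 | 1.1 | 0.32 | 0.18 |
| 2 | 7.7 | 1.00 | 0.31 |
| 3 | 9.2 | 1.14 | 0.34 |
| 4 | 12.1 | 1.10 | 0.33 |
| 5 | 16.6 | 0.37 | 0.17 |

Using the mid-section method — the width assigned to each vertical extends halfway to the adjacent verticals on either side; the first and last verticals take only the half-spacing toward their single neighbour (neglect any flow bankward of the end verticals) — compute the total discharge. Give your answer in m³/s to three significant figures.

w_1 = (7.7 − 1.1)/2 = 3.3 m; q_1 = 0.18 × 0.32 × 3.3 = 0.1901 m³/s
w_2 = (9.2 − 1.1)/2 = 4.05 m; q_2 = 0.31 × 1.00 × 4.05 = 1.256 m³/s
w_3 = (12.1 − 7.7)/2 = 2.2 m; q_3 = 0.34 × 1.14 × 2.2 = 0.8527 m³/s
w_4 = (16.6 − 9.2)/2 = 3.7 m; q_4 = 0.33 × 1.10 × 3.7 = 1.343 m³/s
w_5 = (16.6 − 12.1)/2 = 2.25 m; q_5 = 0.17 × 0.37 × 2.25 = 0.1415 m³/s
Q = Σ qᵢ = 3.783 m³/s

3.78 m³/s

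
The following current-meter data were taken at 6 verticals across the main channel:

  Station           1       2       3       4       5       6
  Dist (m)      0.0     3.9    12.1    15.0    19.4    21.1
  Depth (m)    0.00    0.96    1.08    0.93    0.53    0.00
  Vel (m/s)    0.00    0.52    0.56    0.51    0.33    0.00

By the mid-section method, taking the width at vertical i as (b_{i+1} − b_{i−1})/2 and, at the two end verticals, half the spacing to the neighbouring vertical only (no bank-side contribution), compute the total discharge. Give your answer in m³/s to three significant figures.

8.64 m³/s

w_2 = (12.1 − 0.0)/2 = 6.05 m; q_2 = 0.52 × 0.96 × 6.05 = 3.020 m³/s
w_3 = (15.0 − 3.9)/2 = 5.55 m; q_3 = 0.56 × 1.08 × 5.55 = 3.357 m³/s
w_4 = (19.4 − 12.1)/2 = 3.65 m; q_4 = 0.51 × 0.93 × 3.65 = 1.731 m³/s
w_5 = (21.1 − 15.0)/2 = 3.05 m; q_5 = 0.33 × 0.53 × 3.05 = 0.5334 m³/s
Stations 1, 6 contribute zero (depth or velocity is 0).
Q = Σ qᵢ = 8.641 m³/s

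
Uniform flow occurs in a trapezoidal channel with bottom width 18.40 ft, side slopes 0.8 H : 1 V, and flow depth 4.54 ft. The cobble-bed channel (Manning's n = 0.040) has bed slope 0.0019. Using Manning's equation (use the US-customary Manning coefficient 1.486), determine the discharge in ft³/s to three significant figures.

A = (b + z·y)·y = (18.40 + 0.8×4.54)×4.54 = 100.0 ft²
P = b + 2y√(1+z²) = 18.40 + 2×4.54×√(1+0.8²) = 30.03 ft
R = A/P = 100.0/30.03 = 3.331 ft
Q = (1.486/n)·A·R^(2/3)·S^(1/2) = (1.486/0.040) × 100.0 × 3.331^(2/3) × 0.0019^(1/2) = 361.3 ft³/s

361 ft³/s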